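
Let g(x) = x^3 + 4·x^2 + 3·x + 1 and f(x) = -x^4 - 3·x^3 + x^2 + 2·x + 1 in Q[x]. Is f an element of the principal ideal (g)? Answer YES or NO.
In Q[x] the ideal (g) consists of all multiples of g, so f ∈ (g) iff g | f, i.e. iff the remainder of f on division by g is 0. Divide f by g (g is monic, so eliminate the leading term of the running remainder at each step):
  leading term -x^4: subtract (-x)·g(x) = -x^4 - 4·x^3 - 3·x^2 - x, leaving x^3 + 4·x^2 + 3·x + 1
  leading term x^3: subtract (1)·g(x) = x^3 + 4·x^2 + 3·x + 1, leaving 0
The remainder is 0, so f(x) = g(x) · h(x) with h(x) = 1 - x. Hence g | f, i.e. f ∈ (g).

Final answer: YES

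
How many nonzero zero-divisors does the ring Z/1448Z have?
In Z/1448Z each nonzero element is either a unit (gcd with 1448 is 1) or a zero-divisor (gcd > 1). The number of units is φ(1448): factorise 1448 = 2^3 · 181, so φ(1448) = (2^3 − 2^2) · (181 − 1) = 4 · 180 = 720. The nonzero elements number 1448 − 1 = 1447. Hence the nonzero zero-divisors number 1447 − 720 = 727.

Final answer: Z/1448Z has 727 nonzero zero-divisors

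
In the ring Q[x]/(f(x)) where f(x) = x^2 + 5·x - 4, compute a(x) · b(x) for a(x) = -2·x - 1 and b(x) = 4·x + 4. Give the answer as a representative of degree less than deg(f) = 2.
a · b ≡ 28·x - 36 (mod f(x))

First multiply in Q[x] without reducing: a · b = -8·x^2 - 12·x - 4. Now divide by f(x) = x^2 + 5·x - 4, eliminating the leading term at each step:
  leading term -8·x^2: subtract (-8)·f(x) = -8·x^2 - 40·x + 32, leaving 28·x - 36
The degree is now < 2, so this is the remainder. Hence a · b ≡ 28·x - 36 in Q[x]/(f).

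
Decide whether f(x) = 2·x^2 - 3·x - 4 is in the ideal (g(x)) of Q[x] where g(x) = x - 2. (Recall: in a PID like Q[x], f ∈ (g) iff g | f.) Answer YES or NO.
NO

In Q[x] the ideal (g) consists of all multiples of g, so f ∈ (g) iff g | f, i.e. iff the remainder of f on division by g is 0. Divide f by g (g is monic, so eliminate the leading term of the running remainder at each step):
  leading term 2·x^2: subtract (2·x)·g(x) = 2·x^2 - 4·x, leaving x - 4
  leading term x: subtract (1)·g(x) = x - 2, leaving -2
The remainder r(x) = -2 ≠ 0 (and deg r < deg g), so g ∤ f, i.e. f ∉ (g).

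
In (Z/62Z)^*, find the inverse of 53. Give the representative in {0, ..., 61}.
53^(−1) ≡ 55 (mod 62)

Apply the extended Euclidean algorithm to (62, 53), tracking rows (r, s, t) with s·62 + t·53 = r. Each division r_prev = q·r_cur + r_new produces the new row as (previous row) − q·(current row):
  row A: (62, 1, 0)   [1·62 + 0·53 = 62]
  row B: (53, 0, 1)   [0·62 + 1·53 = 53]
  62 = 1·53 + 9   → row C = row A − 1·row B = (9, 1, −1)   [check: 1·62 − 1·53 = 9]
  53 = 5·9 + 8   → row D = row B − 5·row C = (8, −5, 6)   [check: −5·62 + 6·53 = 8]
  9 = 1·8 + 1   → row E = row C − 1·row D = (1, 6, −7)   [check: 6·62 − 7·53 = 1]
  8 = 8·1 + 0   → remainder 0, stop. gcd = 1 (last nonzero row E).
The gcd is 1, so 53 is invertible mod 62. The last nonzero row gives 6·62 − 7·53 = 1, so t = −7. So 53^(−1) ≡ −7 ≡ 55 (mod 62). Verify: 53 · 55 = 2915 ≡ 1 (mod 62). ✓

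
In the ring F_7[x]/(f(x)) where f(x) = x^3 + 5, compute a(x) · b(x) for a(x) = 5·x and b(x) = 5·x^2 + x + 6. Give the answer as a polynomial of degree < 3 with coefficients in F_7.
Multiply as integer polynomials: a · b = 25·x^3 + 5·x^2 + 30·x. Reducing coefficients mod 7: a · b ≡ 4·x^3 + 5·x^2 + 2·x. Now divide by f(x) = x^3 + 5 in F_7[x], eliminating the leading term at each step:
  leading term 4·x^3: subtract (4)·f(x) = 4·x^3 + 6, leaving 5·x^2 + 2·x + 1 (coefficients mod 7)
The degree is now < 3, so this is the remainder. Hence a · b ≡ 5·x^2 + 2·x + 1 in F_7[x]/(f).

Final answer: a · b ≡ 5·x^2 + 2·x + 1 (mod f(x))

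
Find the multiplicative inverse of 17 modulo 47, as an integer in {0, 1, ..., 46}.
17^(−1) ≡ 36 (mod 47)

Apply the extended Euclidean algorithm to (47, 17), tracking rows (r, s, t) with s·47 + t·17 = r. Each division r_prev = q·r_cur + r_new produces the new row as (previous row) − q·(current row):
  row A: (47, 1, 0)   [1·47 + 0·17 = 47]
  row B: (17, 0, 1)   [0·47 + 1·17 = 17]
  47 = 2·17 + 13   → row C = row A − 2·row B = (13, 1, −2)   [check: 1·47 − 2·17 = 13]
  17 = 1·13 + 4   → row D = row B − 1·row C = (4, −1, 3)   [check: −1·47 + 3·17 = 4]
  13 = 3·4 + 1   → row E = row C − 3·row D = (1, 4, −11)   [check: 4·47 − 11·17 = 1]
  4 = 4·1 + 0   → remainder 0, stop. gcd = 1 (last nonzero row E).
The gcd is 1, so 17 is invertible mod 47. The last nonzero row gives 4·47 − 11·17 = 1, so t = −11. So 17^(−1) ≡ −11 ≡ 36 (mod 47). Verify: 17 · 36 = 612 ≡ 1 (mod 47). ✓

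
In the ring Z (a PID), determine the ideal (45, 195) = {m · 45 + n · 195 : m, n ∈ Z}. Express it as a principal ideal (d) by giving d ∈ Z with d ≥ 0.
(45, 195) = (15); d = 15

In the PID Z, (a, b) is generated by gcd(a, b). Compute gcd(195, 45) with the extended Euclidean algorithm, tracking rows (r, s, t) with s·195 + t·45 = r:
  row A: (195, 1, 0)   [1·195 + 0·45 = 195]
  row B: (45, 0, 1)   [0·195 + 1·45 = 45]
  195 = 4·45 + 15   → row C = row A − 4·row B = (15, 1, −4)   [check: 1·195 − 4·45 = 15]
  45 = 3·15 + 0   → remainder 0, stop. gcd = 15 (last nonzero row C).
So gcd(45, 195) = 15, with Bézout identity 1·195 − 4·45 = 15. Containment (⊇): the Bézout identity exhibits 15 as an element of (45, 195), giving (15) ⊆ (45, 195). Containment (⊆): since 15 | 45 and 15 | 195 (45 = 15·3, 195 = 15·13), every Z-linear combination of 45 and 195 is divisible by 15, so (45, 195) ⊆ (15). Therefore (45, 195) = (15), d = 15.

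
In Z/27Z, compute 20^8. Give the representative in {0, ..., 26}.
Use repeated squaring. Binary(8) = 1000. Walk through the bits of the exponent 8 left-to-right: at each bit after the leading one, square the running value, then multiply by 20 if the bit is 1 (always reducing mod 27):
  bit 1 = 1 (leading): start with 20.
  bit 2 = 0: square 20^2 = 400 ≡ 22 (mod 27).
  bit 3 = 0: square 22^2 = 484 ≡ 25 (mod 27).
  bit 4 = 0: square 25^2 = 625 ≡ 4 (mod 27).
Final value: 20^8 ≡ 4 (mod 27).

Final answer: 4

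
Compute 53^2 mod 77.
37

Use repeated squaring. Binary(2) = 10. Walk through the bits of the exponent 2 left-to-right: at each bit after the leading one, square the running value, then multiply by 53 if the bit is 1 (always reducing mod 77):
  bit 1 = 1 (leading): start with 53.
  bit 2 = 0: square 53^2 = 2809 ≡ 37 (mod 77).
Final value: 53^2 ≡ 37 (mod 77).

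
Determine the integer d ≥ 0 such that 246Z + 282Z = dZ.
In the PID Z, (a, b) is generated by gcd(a, b). Compute gcd(282, 246) with the extended Euclidean algorithm, tracking rows (r, s, t) with s·282 + t·246 = r:
  row A: (282, 1, 0)   [1·282 + 0·246 = 282]
  row B: (246, 0, 1)   [0·282 + 1·246 = 246]
  282 = 1·246 + 36   → row C = row A − 1·row B = (36, 1, −1)   [check: 1·282 − 1·246 = 36]
  246 = 6·36 + 30   → row D = row B − 6·row C = (30, −6, 7)   [check: −6·282 + 7·246 = 30]
  36 = 1·30 + 6   → row E = row C − 1·row D = (6, 7, −8)   [check: 7·282 − 8·246 = 6]
  30 = 5·6 + 0   → remainder 0, stop. gcd = 6 (last nonzero row E).
So gcd(246, 282) = 6, with Bézout identity 7·282 − 8·246 = 6. Containment (⊇): the Bézout identity exhibits 6 as an element of (246, 282), giving (6) ⊆ (246, 282). Containment (⊆): since 6 | 246 and 6 | 282 (246 = 6·41, 282 = 6·47), every Z-linear combination of 246 and 282 is divisible by 6, so (246, 282) ⊆ (6). Therefore (246, 282) = (6), d = 6.

Final answer: (246, 282) = (6); d = 6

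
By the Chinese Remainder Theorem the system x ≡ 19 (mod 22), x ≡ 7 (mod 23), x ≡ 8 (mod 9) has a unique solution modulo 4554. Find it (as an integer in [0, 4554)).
The moduli 22, 23, 9 are pairwise coprime, so by the CRT there is a unique solution mod 22·23·9 = 4554.
Solve by successive substitution. Start with x ≡ 19 (mod 22).
  Combine with x ≡ 7 (mod 23): write x = 19 + 22·t and require 19 + 22·t ≡ 7 (mod 23), i.e. 22·t ≡ 7 − 19 ≡ 11 (mod 23). Since 22^(−1) ≡ 22 (mod 23), t ≡ 22·11 ≡ 12 (mod 23). So x ≡ 19 + 22·12 = 283 (mod 506).
  Combine with x ≡ 8 (mod 9): write x = 283 + 506·t and require 283 + 506·t ≡ 8 (mod 9), i.e. 506·t ≡ 8 − 283 ≡ 4 (mod 9). Since 506^(−1) ≡ 5 (mod 9) (506 ≡ 2 (mod 9)), t ≡ 5·4 ≡ 2 (mod 9). So x ≡ 283 + 506·2 = 1295 (mod 4554).
Unique solution in [0, 4554): x = 1295.

Final answer: x ≡ 1295 (mod 4554); the representative in [0, 4554) is 1295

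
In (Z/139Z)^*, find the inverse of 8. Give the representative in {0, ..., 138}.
Apply the extended Euclidean algorithm to (139, 8), tracking rows (r, s, t) with s·139 + t·8 = r. Each division r_prev = q·r_cur + r_new produces the new row as (previous row) − q·(current row):
  row A: (139, 1, 0)   [1·139 + 0·8 = 139]
  row B: (8, 0, 1)   [0·139 + 1·8 = 8]
  139 = 17·8 + 3   → row C = row A − 17·row B = (3, 1, −17)   [check: 1·139 − 17·8 = 3]
  8 = 2·3 + 2   → row D = row B − 2·row C = (2, −2, 35)   [check: −2·139 + 35·8 = 2]
  3 = 1·2 + 1   → row E = row C − 1·row D = (1, 3, −52)   [check: 3·139 − 52·8 = 1]
  2 = 2·1 + 0   → remainder 0, stop. gcd = 1 (last nonzero row E).
The gcd is 1, so 8 is invertible mod 139. The last nonzero row gives 3·139 − 52·8 = 1, so t = −52. So 8^(−1) ≡ −52 ≡ 87 (mod 139). Verify: 8 · 87 = 696 ≡ 1 (mod 139). ✓

Final answer: 8^(−1) ≡ 87 (mod 139)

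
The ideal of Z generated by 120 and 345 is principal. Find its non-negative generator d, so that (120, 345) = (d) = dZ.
(120, 345) = (15); d = 15

In the PID Z, (a, b) is generated by gcd(a, b). Compute gcd(345, 120) with the extended Euclidean algorithm, tracking rows (r, s, t) with s·345 + t·120 = r:
  row A: (345, 1, 0)   [1·345 + 0·120 = 345]
  row B: (120, 0, 1)   [0·345 + 1·120 = 120]
  345 = 2·120 + 105   → row C = row A − 2·row B = (105, 1, −2)   [check: 1·345 − 2·120 = 105]
  120 = 1·105 + 15   → row D = row B − 1·row C = (15, −1, 3)   [check: −1·345 + 3·120 = 15]
  105 = 7·15 + 0   → remainder 0, stop. gcd = 15 (last nonzero row D).
So gcd(120, 345) = 15, with Bézout identity −1·345 + 3·120 = 15. Containment (⊇): the Bézout identity exhibits 15 as an element of (120, 345), giving (15) ⊆ (120, 345). Containment (⊆): since 15 | 120 and 15 | 345 (120 = 15·8, 345 = 15·23), every Z-linear combination of 120 and 345 is divisible by 15, so (120, 345) ⊆ (15). Therefore (120, 345) = (15), d = 15.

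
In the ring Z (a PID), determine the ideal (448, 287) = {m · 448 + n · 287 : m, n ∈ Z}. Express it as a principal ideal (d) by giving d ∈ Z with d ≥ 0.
(448, 287) = (7); d = 7

In the PID Z, (a, b) is generated by gcd(a, b). Compute gcd(448, 287) with the extended Euclidean algorithm, tracking rows (r, s, t) with s·448 + t·287 = r:
  row A: (448, 1, 0)   [1·448 + 0·287 = 448]
  row B: (287, 0, 1)   [0·448 + 1·287 = 287]
  448 = 1·287 + 161   → row C = row A − 1·row B = (161, 1, −1)   [check: 1·448 − 1·287 = 161]
  287 = 1·161 + 126   → row D = row B − 1·row C = (126, −1, 2)   [check: −1·448 + 2·287 = 126]
  161 = 1·126 + 35   → row E = row C − 1·row D = (35, 2, −3)   [check: 2·448 − 3·287 = 35]
  126 = 3·35 + 21   → row F = row D − 3·row E = (21, −7, 11)   [check: −7·448 + 11·287 = 21]
  35 = 1·21 + 14   → row G = row E − 1·row F = (14, 9, −14)   [check: 9·448 − 14·287 = 14]
  21 = 1·14 + 7   → row H = row F − 1·row G = (7, −16, 25)   [check: −16·448 + 25·287 = 7]
  14 = 2·7 + 0   → remainder 0, stop. gcd = 7 (last nonzero row H).
So gcd(448, 287) = 7, with Bézout identity −16·448 + 25·287 = 7. Containment (⊇): the Bézout identity exhibits 7 as an element of (448, 287), giving (7) ⊆ (448, 287). Containment (⊆): since 7 | 448 and 7 | 287 (448 = 7·64, 287 = 7·41), every Z-linear combination of 448 and 287 is divisible by 7, so (448, 287) ⊆ (7). Therefore (448, 287) = (7), d = 7.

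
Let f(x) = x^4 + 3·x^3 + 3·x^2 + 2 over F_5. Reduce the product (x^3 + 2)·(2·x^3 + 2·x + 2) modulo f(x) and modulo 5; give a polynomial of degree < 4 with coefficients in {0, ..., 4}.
a · b ≡ 2·x^3 + 4·x^2 + x + 1 (mod f(x))

Multiply as integer polynomials: a · b = 2·x^6 + 2·x^4 + 6·x^3 + 4·x + 4. Reducing coefficients mod 5: a · b ≡ 2·x^6 + 2·x^4 + x^3 + 4·x + 4. Now divide by f(x) = x^4 + 3·x^3 + 3·x^2 + 2 in F_5[x], eliminating the leading term at each step:
  leading term 2·x^6: subtract (2·x^2)·f(x) = 2·x^6 + x^5 + x^4 + 4·x^2, leaving 4·x^5 + x^4 + x^3 + x^2 + 4·x + 4 (coefficients mod 5)
  leading term 4·x^5: subtract (4·x)·f(x) = 4·x^5 + 2·x^4 + 2·x^3 + 3·x, leaving 4·x^4 + 4·x^3 + x^2 + x + 4 (coefficients mod 5)
  leading term 4·x^4: subtract (4)·f(x) = 4·x^4 + 2·x^3 + 2·x^2 + 3, leaving 2·x^3 + 4·x^2 + x + 1 (coefficients mod 5)
The degree is now < 4, so this is the remainder. Hence a · b ≡ 2·x^3 + 4·x^2 + x + 1 in F_5[x]/(f).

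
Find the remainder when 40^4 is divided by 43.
38

Use repeated squaring. Binary(4) = 100. Walk through the bits of the exponent 4 left-to-right: at each bit after the leading one, square the running value, then multiply by 40 if the bit is 1 (always reducing mod 43):
  bit 1 = 1 (leading): start with 40.
  bit 2 = 0: square 40^2 = 1600 ≡ 9 (mod 43).
  bit 3 = 0: square 9^2 = 81 ≡ 38 (mod 43).
Final value: 40^4 ≡ 38 (mod 43).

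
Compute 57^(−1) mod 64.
57^(−1) ≡ 9 (mod 64)

Apply the extended Euclidean algorithm to (64, 57), tracking rows (r, s, t) with s·64 + t·57 = r. Each division r_prev = q·r_cur + r_new produces the new row as (previous row) − q·(current row):
  row A: (64, 1, 0)   [1·64 + 0·57 = 64]
  row B: (57, 0, 1)   [0·64 + 1·57 = 57]
  64 = 1·57 + 7   → row C = row A − 1·row B = (7, 1, −1)   [check: 1·64 − 1·57 = 7]
  57 = 8·7 + 1   → row D = row B − 8·row C = (1, −8, 9)   [check: −8·64 + 9·57 = 1]
  7 = 7·1 + 0   → remainder 0, stop. gcd = 1 (last nonzero row D).
The gcd is 1, so 57 is invertible mod 64. The last nonzero row gives −8·64 + 9·57 = 1, so t = 9. So 57^(−1) ≡ 9 (mod 64). Verify: 57 · 9 = 513 ≡ 1 (mod 64). ✓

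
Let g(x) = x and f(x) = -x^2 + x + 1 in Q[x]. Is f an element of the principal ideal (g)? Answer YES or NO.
In Q[x] the ideal (g) consists of all multiples of g, so f ∈ (g) iff g | f, i.e. iff the remainder of f on division by g is 0. Divide f by g (g is monic, so eliminate the leading term of the running remainder at each step):
  leading term -x^2: subtract (-x)·g(x) = -x^2, leaving x + 1
  leading term x: subtract (1)·g(x) = x, leaving 1
The remainder r(x) = 1 ≠ 0 (and deg r < deg g), so g ∤ f, i.e. f ∉ (g).

Final answer: NO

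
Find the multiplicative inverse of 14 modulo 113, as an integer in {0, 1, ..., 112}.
Apply the extended Euclidean algorithm to (113, 14), tracking rows (r, s, t) with s·113 + t·14 = r. Each division r_prev = q·r_cur + r_new produces the new row as (previous row) − q·(current row):
  row A: (113, 1, 0)   [1·113 + 0·14 = 113]
  row B: (14, 0, 1)   [0·113 + 1·14 = 14]
  113 = 8·14 + 1   → row C = row A − 8·row B = (1, 1, −8)   [check: 1·113 − 8·14 = 1]
  14 = 14·1 + 0   → remainder 0, stop. gcd = 1 (last nonzero row C).
The gcd is 1, so 14 is invertible mod 113. The last nonzero row gives 1·113 − 8·14 = 1, so t = −8. So 14^(−1) ≡ −8 ≡ 105 (mod 113). Verify: 14 · 105 = 1470 ≡ 1 (mod 113). ✓

Final answer: 14^(−1) ≡ 105 (mod 113)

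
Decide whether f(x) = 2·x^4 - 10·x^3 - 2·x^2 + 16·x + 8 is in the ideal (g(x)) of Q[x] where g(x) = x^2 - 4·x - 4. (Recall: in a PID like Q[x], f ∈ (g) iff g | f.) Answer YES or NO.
YES

In Q[x] the ideal (g) consists of all multiples of g, so f ∈ (g) iff g | f, i.e. iff the remainder of f on division by g is 0. Divide f by g (g is monic, so eliminate the leading term of the running remainder at each step):
  leading term 2·x^4: subtract (2·x^2)·g(x) = 2·x^4 - 8·x^3 - 8·x^2, leaving -2·x^3 + 6·x^2 + 16·x + 8
  leading term -2·x^3: subtract (-2·x)·g(x) = -2·x^3 + 8·x^2 + 8·x, leaving -2·x^2 + 8·x + 8
  leading term -2·x^2: subtract (-2)·g(x) = -2·x^2 + 8·x + 8, leaving 0
The remainder is 0, so f(x) = g(x) · h(x) with h(x) = 2·x^2 - 2·x - 2. Hence g | f, i.e. f ∈ (g).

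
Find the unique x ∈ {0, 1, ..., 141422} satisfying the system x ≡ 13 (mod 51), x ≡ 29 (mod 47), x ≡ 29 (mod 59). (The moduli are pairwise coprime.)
x ≡ 72127 (mod 141423); the representative in [0, 141423) is 72127

The moduli 51, 47, 59 are pairwise coprime, so by the CRT there is a unique solution mod 51·47·59 = 141423.
Solve by successive substitution. Start with x ≡ 13 (mod 51).
  Combine with x ≡ 29 (mod 47): write x = 13 + 51·t and require 13 + 51·t ≡ 29 (mod 47), i.e. 51·t ≡ 29 − 13 ≡ 16 (mod 47). Since 51^(−1) ≡ 12 (mod 47) (51 ≡ 4 (mod 47)), t ≡ 12·16 ≡ 4 (mod 47). So x ≡ 13 + 51·4 = 217 (mod 2397).
  Combine with x ≡ 29 (mod 59): write x = 217 + 2397·t and require 217 + 2397·t ≡ 29 (mod 59), i.e. 2397·t ≡ 29 − 217 ≡ 48 (mod 59). Since 2397^(−1) ≡ 8 (mod 59) (2397 ≡ 37 (mod 59)), t ≡ 8·48 ≡ 30 (mod 59). So x ≡ 217 + 2397·30 = 72127 (mod 141423).
Unique solution in [0, 141423): x = 72127.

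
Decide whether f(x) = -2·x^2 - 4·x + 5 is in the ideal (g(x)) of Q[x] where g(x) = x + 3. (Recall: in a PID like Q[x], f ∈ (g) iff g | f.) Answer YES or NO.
NO

In Q[x] the ideal (g) consists of all multiples of g, so f ∈ (g) iff g | f, i.e. iff the remainder of f on division by g is 0. Divide f by g (g is monic, so eliminate the leading term of the running remainder at each step):
  leading term -2·x^2: subtract (-2·x)·g(x) = -2·x^2 - 6·x, leaving 2·x + 5
  leading term 2·x: subtract (2)·g(x) = 2·x + 6, leaving -1
The remainder r(x) = -1 ≠ 0 (and deg r < deg g), so g ∤ f, i.e. f ∉ (g).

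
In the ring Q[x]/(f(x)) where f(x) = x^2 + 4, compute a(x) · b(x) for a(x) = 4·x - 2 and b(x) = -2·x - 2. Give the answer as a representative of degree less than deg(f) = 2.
a · b ≡ 36 - 4·x (mod f(x))

First multiply in Q[x] without reducing: a · b = -8·x^2 - 4·x + 4. Now divide by f(x) = x^2 + 4, eliminating the leading term at each step:
  leading term -8·x^2: subtract (-8)·f(x) = -8·x^2 - 32, leaving 36 - 4·x
The degree is now < 2, so this is the remainder. Hence a · b ≡ 36 - 4·x in Q[x]/(f).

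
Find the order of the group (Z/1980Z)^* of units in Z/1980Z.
|(Z/1980Z)^*| = 480

(Z/1980Z)^* consists of the classes a with gcd(a, 1980) = 1, so its order is φ(1980). φ is multiplicative, with φ(p^e) = p^e − p^(e−1). Factorise 1980 = 2^2 · 3^2 · 5 · 11. Then
  φ(1980) = (2^2 − 2^1) · (3^2 − 3^1) · (5 − 1) · (11 − 1) = 2 · 6 · 4 · 10 = 480.
Thus |(Z/1980Z)^*| = 480.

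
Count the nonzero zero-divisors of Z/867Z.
Z/867Z has 322 nonzero zero-divisors

In Z/867Z each nonzero element is either a unit (gcd with 867 is 1) or a zero-divisor (gcd > 1). The number of units is φ(867): factorise 867 = 3 · 17^2, so φ(867) = (3 − 1) · (17^2 − 17^1) = 2 · 272 = 544. The nonzero elements number 867 − 1 = 866. Hence the nonzero zero-divisors number 866 − 544 = 322.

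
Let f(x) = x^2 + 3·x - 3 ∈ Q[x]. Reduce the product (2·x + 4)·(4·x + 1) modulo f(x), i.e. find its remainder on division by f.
First multiply in Q[x] without reducing: a · b = 8·x^2 + 18·x + 4. Now divide by f(x) = x^2 + 3·x - 3, eliminating the leading term at each step:
  leading term 8·x^2: subtract (8)·f(x) = 8·x^2 + 24·x - 24, leaving 28 - 6·x
The degree is now < 2, so this is the remainder. Hence a · b ≡ 28 - 6·x in Q[x]/(f).

Final answer: a · b ≡ 28 - 6·x (mod f(x))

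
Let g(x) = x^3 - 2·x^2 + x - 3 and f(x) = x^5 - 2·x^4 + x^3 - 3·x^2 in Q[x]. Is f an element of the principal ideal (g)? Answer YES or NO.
In Q[x] the ideal (g) consists of all multiples of g, so f ∈ (g) iff g | f, i.e. iff the remainder of f on division by g is 0. Divide f by g (g is monic, so eliminate the leading term of the running remainder at each step):
  leading term x^5: subtract (x^2)·g(x) = x^5 - 2·x^4 + x^3 - 3·x^2, leaving 0
The remainder is 0, so f(x) = g(x) · h(x) with h(x) = x^2. Hence g | f, i.e. f ∈ (g).

Final answer: YES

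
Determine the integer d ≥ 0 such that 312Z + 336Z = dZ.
In the PID Z, (a, b) is generated by gcd(a, b). Compute gcd(336, 312) with the extended Euclidean algorithm, tracking rows (r, s, t) with s·336 + t·312 = r:
  row A: (336, 1, 0)   [1·336 + 0·312 = 336]
  row B: (312, 0, 1)   [0·336 + 1·312 = 312]
  336 = 1·312 + 24   → row C = row A − 1·row B = (24, 1, −1)   [check: 1·336 − 1·312 = 24]
  312 = 13·24 + 0   → remainder 0, stop. gcd = 24 (last nonzero row C).
So gcd(312, 336) = 24, with Bézout identity 1·336 − 1·312 = 24. Containment (⊇): the Bézout identity exhibits 24 as an element of (312, 336), giving (24) ⊆ (312, 336). Containment (⊆): since 24 | 312 and 24 | 336 (312 = 24·13, 336 = 24·14), every Z-linear combination of 312 and 336 is divisible by 24, so (312, 336) ⊆ (24). Therefore (312, 336) = (24), d = 24.

Final answer: (312, 336) = (24); d = 24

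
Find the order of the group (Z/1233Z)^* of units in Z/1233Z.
|(Z/1233Z)^*| = 816

(Z/1233Z)^* consists of the classes a with gcd(a, 1233) = 1, so its order is φ(1233). φ is multiplicative, with φ(p^e) = p^e − p^(e−1). Factorise 1233 = 3^2 · 137. Then
  φ(1233) = (3^2 − 3^1) · (137 − 1) = 6 · 136 = 816.
Thus |(Z/1233Z)^*| = 816.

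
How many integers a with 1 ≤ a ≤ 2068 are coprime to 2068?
The number of a ∈ {1, ..., 2068} with gcd(a, 2068) = 1 is by definition Euler's totient φ(2068). φ is multiplicative, with φ(p^e) = p^e − p^(e−1). Factorise 2068 = 2^2 · 11 · 47. Then
  φ(2068) = (2^2 − 2^1) · (11 − 1) · (47 − 1) = 2 · 10 · 46 = 920.
So there are 920 such integers.

Final answer: 920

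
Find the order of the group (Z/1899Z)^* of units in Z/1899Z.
|(Z/1899Z)^*| = 1260

(Z/1899Z)^* consists of the classes a with gcd(a, 1899) = 1, so its order is φ(1899). φ is multiplicative, with φ(p^e) = p^e − p^(e−1). Factorise 1899 = 3^2 · 211. Then
  φ(1899) = (3^2 − 3^1) · (211 − 1) = 6 · 210 = 1260.
Thus |(Z/1899Z)^*| = 1260.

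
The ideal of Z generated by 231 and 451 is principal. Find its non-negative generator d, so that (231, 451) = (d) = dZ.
In the PID Z, (a, b) is generated by gcd(a, b). Compute gcd(451, 231) with the extended Euclidean algorithm, tracking rows (r, s, t) with s·451 + t·231 = r:
  row A: (451, 1, 0)   [1·451 + 0·231 = 451]
  row B: (231, 0, 1)   [0·451 + 1·231 = 231]
  451 = 1·231 + 220   → row C = row A − 1·row B = (220, 1, −1)   [check: 1·451 − 1·231 = 220]
  231 = 1·220 + 11   → row D = row B − 1·row C = (11, −1, 2)   [check: −1·451 + 2·231 = 11]
  220 = 20·11 + 0   → remainder 0, stop. gcd = 11 (last nonzero row D).
So gcd(231, 451) = 11, with Bézout identity −1·451 + 2·231 = 11. Containment (⊇): the Bézout identity exhibits 11 as an element of (231, 451), giving (11) ⊆ (231, 451). Containment (⊆): since 11 | 231 and 11 | 451 (231 = 11·21, 451 = 11·41), every Z-linear combination of 231 and 451 is divisible by 11, so (231, 451) ⊆ (11). Therefore (231, 451) = (11), d = 11.

Final answer: (231, 451) = (11); d = 11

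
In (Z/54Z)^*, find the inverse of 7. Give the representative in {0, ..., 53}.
Apply the extended Euclidean algorithm to (54, 7), tracking rows (r, s, t) with s·54 + t·7 = r. Each division r_prev = q·r_cur + r_new produces the new row as (previous row) − q·(current row):
  row A: (54, 1, 0)   [1·54 + 0·7 = 54]
  row B: (7, 0, 1)   [0·54 + 1·7 = 7]
  54 = 7·7 + 5   → row C = row A − 7·row B = (5, 1, −7)   [check: 1·54 − 7·7 = 5]
  7 = 1·5 + 2   → row D = row B − 1·row C = (2, −1, 8)   [check: −1·54 + 8·7 = 2]
  5 = 2·2 + 1   → row E = row C − 2·row D = (1, 3, −23)   [check: 3·54 − 23·7 = 1]
  2 = 2·1 + 0   → remainder 0, stop. gcd = 1 (last nonzero row E).
The gcd is 1, so 7 is invertible mod 54. The last nonzero row gives 3·54 − 23·7 = 1, so t = −23. So 7^(−1) ≡ −23 ≡ 31 (mod 54). Verify: 7 · 31 = 217 ≡ 1 (mod 54). ✓

Final answer: 7^(−1) ≡ 31 (mod 54)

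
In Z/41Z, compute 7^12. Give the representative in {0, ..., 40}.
31

Use repeated squaring. Binary(12) = 1100. Walk through the bits of the exponent 12 left-to-right: at each bit after the leading one, square the running value, then multiply by 7 if the bit is 1 (always reducing mod 41):
  bit 1 = 1 (leading): start with 7.
  bit 2 = 1: square 7^2 = 49 ≡ 8; bit is 1, so multiply 8·7 = 56 ≡ 15 (mod 41).
  bit 3 = 0: square 15^2 = 225 ≡ 20 (mod 41).
  bit 4 = 0: square 20^2 = 400 ≡ 31 (mod 41).
Final value: 7^12 ≡ 31 (mod 41).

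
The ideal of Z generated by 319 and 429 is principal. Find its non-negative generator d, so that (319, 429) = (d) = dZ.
(319, 429) = (11); d = 11

In the PID Z, (a, b) is generated by gcd(a, b). Compute gcd(429, 319) with the extended Euclidean algorithm, tracking rows (r, s, t) with s·429 + t·319 = r:
  row A: (429, 1, 0)   [1·429 + 0·319 = 429]
  row B: (319, 0, 1)   [0·429 + 1·319 = 319]
  429 = 1·319 + 110   → row C = row A − 1·row B = (110, 1, −1)   [check: 1·429 − 1·319 = 110]
  319 = 2·110 + 99   → row D = row B − 2·row C = (99, −2, 3)   [check: −2·429 + 3·319 = 99]
  110 = 1·99 + 11   → row E = row C − 1·row D = (11, 3, −4)   [check: 3·429 − 4·319 = 11]
  99 = 9·11 + 0   → remainder 0, stop. gcd = 11 (last nonzero row E).
So gcd(319, 429) = 11, with Bézout identity 3·429 − 4·319 = 11. Containment (⊇): the Bézout identity exhibits 11 as an element of (319, 429), giving (11) ⊆ (319, 429). Containment (⊆): since 11 | 319 and 11 | 429 (319 = 11·29, 429 = 11·39), every Z-linear combination of 319 and 429 is divisible by 11, so (319, 429) ⊆ (11). Therefore (319, 429) = (11), d = 11.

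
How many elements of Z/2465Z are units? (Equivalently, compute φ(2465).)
Z/2465Z has φ(2465) = 1792 units

An element a ∈ Z/2465Z is a unit iff gcd(a, 2465) = 1, so the number of units is φ(2465). φ is multiplicative, with φ(p^e) = p^e − p^(e−1). Factorise 2465 = 5 · 17 · 29. Then
  φ(2465) = (5 − 1) · (17 − 1) · (29 − 1) = 4 · 16 · 28 = 1792.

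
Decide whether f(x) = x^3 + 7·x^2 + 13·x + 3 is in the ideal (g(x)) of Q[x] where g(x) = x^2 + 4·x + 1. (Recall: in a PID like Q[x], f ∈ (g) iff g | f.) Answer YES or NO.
In Q[x] the ideal (g) consists of all multiples of g, so f ∈ (g) iff g | f, i.e. iff the remainder of f on division by g is 0. Divide f by g (g is monic, so eliminate the leading term of the running remainder at each step):
  leading term x^3: subtract (x)·g(x) = x^3 + 4·x^2 + x, leaving 3·x^2 + 12·x + 3
  leading term 3·x^2: subtract (3)·g(x) = 3·x^2 + 12·x + 3, leaving 0
The remainder is 0, so f(x) = g(x) · h(x) with h(x) = x + 3. Hence g | f, i.e. f ∈ (g).

Final answer: YES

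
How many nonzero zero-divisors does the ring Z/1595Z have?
In Z/1595Z each nonzero element is either a unit (gcd with 1595 is 1) or a zero-divisor (gcd > 1). The number of units is φ(1595): factorise 1595 = 5 · 11 · 29, so φ(1595) = (5 − 1) · (11 − 1) · (29 − 1) = 4 · 10 · 28 = 1120. The nonzero elements number 1595 − 1 = 1594. Hence the nonzero zero-divisors number 1594 − 1120 = 474.

Final answer: Z/1595Z has 474 nonzero zero-divisors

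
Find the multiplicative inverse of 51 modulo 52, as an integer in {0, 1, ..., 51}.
Apply the extended Euclidean algorithm to (52, 51), tracking rows (r, s, t) with s·52 + t·51 = r. Each division r_prev = q·r_cur + r_new produces the new row as (previous row) − q·(current row):
  row A: (52, 1, 0)   [1·52 + 0·51 = 52]
  row B: (51, 0, 1)   [0·52 + 1·51 = 51]
  52 = 1·51 + 1   → row C = row A − 1·row B = (1, 1, −1)   [check: 1·52 − 1·51 = 1]
  51 = 51·1 + 0   → remainder 0, stop. gcd = 1 (last nonzero row C).
The gcd is 1, so 51 is invertible mod 52. The last nonzero row gives 1·52 − 1·51 = 1, so t = −1. So 51^(−1) ≡ −1 ≡ 51 (mod 52). Verify: 51 · 51 = 2601 ≡ 1 (mod 52). ✓

Final answer: 51^(−1) ≡ 51 (mod 52)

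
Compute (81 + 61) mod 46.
Reduce the summands first: 81 ≡ 35, 61 ≡ 15 (mod 46), so 81 + 61 ≡ 35 + 15 (mod 46). 35 + 15 = 50; 50 = 1·46 + 4, so (81 + 61) mod 46 = 4.

Final answer: 4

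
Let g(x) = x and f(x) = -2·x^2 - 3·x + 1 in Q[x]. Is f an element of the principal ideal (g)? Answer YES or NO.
NO

In Q[x] the ideal (g) consists of all multiples of g, so f ∈ (g) iff g | f, i.e. iff the remainder of f on division by g is 0. Divide f by g (g is monic, so eliminate the leading term of the running remainder at each step):
  leading term -2·x^2: subtract (-2·x)·g(x) = -2·x^2, leaving 1 - 3·x
  leading term -3·x: subtract (-3)·g(x) = -3·x, leaving 1
The remainder r(x) = 1 ≠ 0 (and deg r < deg g), so g ∤ f, i.e. f ∉ (g).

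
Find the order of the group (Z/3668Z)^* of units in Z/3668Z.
|(Z/3668Z)^*| = 1560

(Z/3668Z)^* consists of the classes a with gcd(a, 3668) = 1, so its order is φ(3668). φ is multiplicative, with φ(p^e) = p^e − p^(e−1). Factorise 3668 = 2^2 · 7 · 131. Then
  φ(3668) = (2^2 − 2^1) · (7 − 1) · (131 − 1) = 2 · 6 · 130 = 1560.
Thus |(Z/3668Z)^*| = 1560.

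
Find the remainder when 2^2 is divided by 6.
4

Use repeated squaring. Binary(2) = 10. Walk through the bits of the exponent 2 left-to-right: at each bit after the leading one, square the running value, then multiply by 2 if the bit is 1 (always reducing mod 6):
  bit 1 = 1 (leading): start with 2.
  bit 2 = 0: square 2^2 = 4 (mod 6).
Final value: 2^2 ≡ 4 (mod 6).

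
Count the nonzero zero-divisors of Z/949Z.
Z/949Z has 84 nonzero zero-divisors

In Z/949Z each nonzero element is either a unit (gcd with 949 is 1) or a zero-divisor (gcd > 1). The number of units is φ(949): factorise 949 = 13 · 73, so φ(949) = (13 − 1) · (73 − 1) = 12 · 72 = 864. The nonzero elements number 949 − 1 = 948. Hence the nonzero zero-divisors number 948 − 864 = 84.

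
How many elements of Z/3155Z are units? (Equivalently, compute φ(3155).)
An element a ∈ Z/3155Z is a unit iff gcd(a, 3155) = 1, so the number of units is φ(3155). φ is multiplicative, with φ(p^e) = p^e − p^(e−1). Factorise 3155 = 5 · 631. Then
  φ(3155) = (5 − 1) · (631 − 1) = 4 · 630 = 2520.

Final answer: Z/3155Z has φ(3155) = 2520 units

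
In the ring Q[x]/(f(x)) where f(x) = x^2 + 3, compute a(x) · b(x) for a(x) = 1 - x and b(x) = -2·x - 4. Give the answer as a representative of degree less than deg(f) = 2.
a · b ≡ 2·x - 10 (mod f(x))

First multiply in Q[x] without reducing: a · b = 2·x^2 + 2·x - 4. Now divide by f(x) = x^2 + 3, eliminating the leading term at each step:
  leading term 2·x^2: subtract (2)·f(x) = 2·x^2 + 6, leaving 2·x - 10
The degree is now < 2, so this is the remainder. Hence a · b ≡ 2·x - 10 in Q[x]/(f).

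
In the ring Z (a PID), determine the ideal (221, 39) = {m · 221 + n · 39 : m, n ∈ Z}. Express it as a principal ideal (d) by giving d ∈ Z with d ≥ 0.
In the PID Z, (a, b) is generated by gcd(a, b). Compute gcd(221, 39) with the extended Euclidean algorithm, tracking rows (r, s, t) with s·221 + t·39 = r:
  row A: (221, 1, 0)   [1·221 + 0·39 = 221]
  row B: (39, 0, 1)   [0·221 + 1·39 = 39]
  221 = 5·39 + 26   → row C = row A − 5·row B = (26, 1, −5)   [check: 1·221 − 5·39 = 26]
  39 = 1·26 + 13   → row D = row B − 1·row C = (13, −1, 6)   [check: −1·221 + 6·39 = 13]
  26 = 2·13 + 0   → remainder 0, stop. gcd = 13 (last nonzero row D).
So gcd(221, 39) = 13, with Bézout identity −1·221 + 6·39 = 13. Containment (⊇): the Bézout identity exhibits 13 as an element of (221, 39), giving (13) ⊆ (221, 39). Containment (⊆): since 13 | 221 and 13 | 39 (221 = 13·17, 39 = 13·3), every Z-linear combination of 221 and 39 is divisible by 13, so (221, 39) ⊆ (13). Therefore (221, 39) = (13), d = 13.

Final answer: (221, 39) = (13); d = 13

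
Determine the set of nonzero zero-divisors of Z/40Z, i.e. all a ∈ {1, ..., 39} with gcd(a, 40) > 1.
An element a ∈ Z/40Z (with a ≠ 0) is a zero-divisor iff gcd(a, 40) > 1 (because a is a unit precisely when gcd(a, n) = 1, and in Z/nZ every nonzero, non-unit element is a zero-divisor). Scan a = 1, ..., 39 and keep those with gcd(a, 40) > 1:
  gcd(2, 40) = 2, gcd(4, 40) = 4, gcd(5, 40) = 5, gcd(6, 40) = 2, gcd(8, 40) = 8, gcd(10, 40) = 10, gcd(12, 40) = 4, gcd(14, 40) = 2, gcd(15, 40) = 5, gcd(16, 40) = 8, gcd(18, 40) = 2, gcd(20, 40) = 20, gcd(22, 40) = 2, gcd(24, 40) = 8, gcd(25, 40) = 5, gcd(26, 40) = 2, gcd(28, 40) = 4, gcd(30, 40) = 10, gcd(32, 40) = 8, gcd(34, 40) = 2, gcd(35, 40) = 5, gcd(36, 40) = 4, gcd(38, 40) = 2.
All other a ∈ {1, ..., 39} have gcd(a, 40) = 1 and are units. So the nonzero zero-divisors are exactly the 23 values of a appearing in this scan.

Final answer: nonzero zero-divisors of Z/40Z = {2, 4, 5, 6, 8, 10, 12, 14, 15, 16, 18, 20, 22, 24, 25, 26, 28, 30, 32, 34, 35, 36, 38}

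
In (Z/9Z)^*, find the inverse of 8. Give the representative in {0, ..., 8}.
8^(−1) ≡ 8 (mod 9)

Apply the extended Euclidean algorithm to (9, 8), tracking rows (r, s, t) with s·9 + t·8 = r. Each division r_prev = q·r_cur + r_new produces the new row as (previous row) − q·(current row):
  row A: (9, 1, 0)   [1·9 + 0·8 = 9]
  row B: (8, 0, 1)   [0·9 + 1·8 = 8]
  9 = 1·8 + 1   → row C = row A − 1·row B = (1, 1, −1)   [check: 1·9 − 1·8 = 1]
  8 = 8·1 + 0   → remainder 0, stop. gcd = 1 (last nonzero row C).
The gcd is 1, so 8 is invertible mod 9. The last nonzero row gives 1·9 − 1·8 = 1, so t = −1. So 8^(−1) ≡ −1 ≡ 8 (mod 9). Verify: 8 · 8 = 64 ≡ 1 (mod 9). ✓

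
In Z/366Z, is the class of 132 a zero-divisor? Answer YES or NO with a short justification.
YES

gcd(132, 366) = 6 > 1, so 132 is not a unit in Z/366Z. In Z/nZ every nonzero non-unit is a zero-divisor: explicitly, take b = 366/gcd = 61 ≠ 0 (mod 366); then 132·61 = 8052 = 22·366, i.e. 132·61 ≡ 0 (mod 366). So 132 is a zero-divisor.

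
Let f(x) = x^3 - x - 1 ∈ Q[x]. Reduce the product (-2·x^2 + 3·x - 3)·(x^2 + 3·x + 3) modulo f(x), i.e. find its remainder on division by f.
a · b ≡ -2·x^2 - 5·x - 12 (mod f(x))

First multiply in Q[x] without reducing: a · b = -2·x^4 - 3·x^3 - 9. Now divide by f(x) = x^3 - x - 1, eliminating the leading term at each step:
  leading term -2·x^4: subtract (-2·x)·f(x) = -2·x^4 + 2·x^2 + 2·x, leaving -3·x^3 - 2·x^2 - 2·x - 9
  leading term -3·x^3: subtract (-3)·f(x) = -3·x^3 + 3·x + 3, leaving -2·x^2 - 5·x - 12
The degree is now < 3, so this is the remainder. Hence a · b ≡ -2·x^2 - 5·x - 12 in Q[x]/(f).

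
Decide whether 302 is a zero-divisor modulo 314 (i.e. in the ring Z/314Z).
YES

gcd(302, 314) = 2 > 1, so 302 is not a unit in Z/314Z. In Z/nZ every nonzero non-unit is a zero-divisor: explicitly, take b = 314/gcd = 157 ≠ 0 (mod 314); then 302·157 = 47414 = 151·314, i.e. 302·157 ≡ 0 (mod 314). So 302 is a zero-divisor.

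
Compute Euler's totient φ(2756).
φ(2756) = 1248

φ is multiplicative, with φ(p^e) = p^e − p^(e−1). Factorise 2756 = 2^2 · 13 · 53. Then
  φ(2756) = (2^2 − 2^1) · (13 − 1) · (53 − 1) = 2 · 12 · 52 = 1248.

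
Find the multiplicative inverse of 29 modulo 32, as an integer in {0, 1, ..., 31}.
29^(−1) ≡ 21 (mod 32)

Apply the extended Euclidean algorithm to (32, 29), tracking rows (r, s, t) with s·32 + t·29 = r. Each division r_prev = q·r_cur + r_new produces the new row as (previous row) − q·(current row):
  row A: (32, 1, 0)   [1·32 + 0·29 = 32]
  row B: (29, 0, 1)   [0·32 + 1·29 = 29]
  32 = 1·29 + 3   → row C = row A − 1·row B = (3, 1, −1)   [check: 1·32 − 1·29 = 3]
  29 = 9·3 + 2   → row D = row B − 9·row C = (2, −9, 10)   [check: −9·32 + 10·29 = 2]
  3 = 1·2 + 1   → row E = row C − 1·row D = (1, 10, −11)   [check: 10·32 − 11·29 = 1]
  2 = 2·1 + 0   → remainder 0, stop. gcd = 1 (last nonzero row E).
The gcd is 1, so 29 is invertible mod 32. The last nonzero row gives 10·32 − 11·29 = 1, so t = −11. So 29^(−1) ≡ −11 ≡ 21 (mod 32). Verify: 29 · 21 = 609 ≡ 1 (mod 32). ✓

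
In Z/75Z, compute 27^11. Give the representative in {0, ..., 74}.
48

Use repeated squaring. Binary(11) = 1011. Walk through the bits of the exponent 11 left-to-right: at each bit after the leading one, square the running value, then multiply by 27 if the bit is 1 (always reducing mod 75):
  bit 1 = 1 (leading): start with 27.
  bit 2 = 0: square 27^2 = 729 ≡ 54 (mod 75).
  bit 3 = 1: square 54^2 = 2916 ≡ 66; bit is 1, so multiply 66·27 = 1782 ≡ 57 (mod 75).
  bit 4 = 1: square 57^2 = 3249 ≡ 24; bit is 1, so multiply 24·27 = 648 ≡ 48 (mod 75).
Final value: 27^11 ≡ 48 (mod 75).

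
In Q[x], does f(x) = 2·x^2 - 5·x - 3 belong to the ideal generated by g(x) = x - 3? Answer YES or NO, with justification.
In Q[x] the ideal (g) consists of all multiples of g, so f ∈ (g) iff g | f, i.e. iff the remainder of f on division by g is 0. Divide f by g (g is monic, so eliminate the leading term of the running remainder at each step):
  leading term 2·x^2: subtract (2·x)·g(x) = 2·x^2 - 6·x, leaving x - 3
  leading term x: subtract (1)·g(x) = x - 3, leaving 0
The remainder is 0, so f(x) = g(x) · h(x) with h(x) = 2·x + 1. Hence g | f, i.e. f ∈ (g).

Final answer: YES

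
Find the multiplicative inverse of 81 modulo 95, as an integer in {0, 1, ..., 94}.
Apply the extended Euclidean algorithm to (95, 81), tracking rows (r, s, t) with s·95 + t·81 = r. Each division r_prev = q·r_cur + r_new produces the new row as (previous row) − q·(current row):
  row A: (95, 1, 0)   [1·95 + 0·81 = 95]
  row B: (81, 0, 1)   [0·95 + 1·81 = 81]
  95 = 1·81 + 14   → row C = row A − 1·row B = (14, 1, −1)   [check: 1·95 − 1·81 = 14]
  81 = 5·14 + 11   → row D = row B − 5·row C = (11, −5, 6)   [check: −5·95 + 6·81 = 11]
  14 = 1·11 + 3   → row E = row C − 1·row D = (3, 6, −7)   [check: 6·95 − 7·81 = 3]
  11 = 3·3 + 2   → row F = row D − 3·row E = (2, −23, 27)   [check: −23·95 + 27·81 = 2]
  3 = 1·2 + 1   → row G = row E − 1·row F = (1, 29, −34)   [check: 29·95 − 34·81 = 1]
  2 = 2·1 + 0   → remainder 0, stop. gcd = 1 (last nonzero row G).
The gcd is 1, so 81 is invertible mod 95. The last nonzero row gives 29·95 − 34·81 = 1, so t = −34. So 81^(−1) ≡ −34 ≡ 61 (mod 95). Verify: 81 · 61 = 4941 ≡ 1 (mod 95). ✓

Final answer: 81^(−1) ≡ 61 (mod 95)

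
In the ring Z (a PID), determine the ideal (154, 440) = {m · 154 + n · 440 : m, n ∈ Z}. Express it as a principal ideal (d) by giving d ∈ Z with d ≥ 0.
(154, 440) = (22); d = 22

In the PID Z, (a, b) is generated by gcd(a, b). Compute gcd(440, 154) with the extended Euclidean algorithm, tracking rows (r, s, t) with s·440 + t·154 = r:
  row A: (440, 1, 0)   [1·440 + 0·154 = 440]
  row B: (154, 0, 1)   [0·440 + 1·154 = 154]
  440 = 2·154 + 132   → row C = row A − 2·row B = (132, 1, −2)   [check: 1·440 − 2·154 = 132]
  154 = 1·132 + 22   → row D = row B − 1·row C = (22, −1, 3)   [check: −1·440 + 3·154 = 22]
  132 = 6·22 + 0   → remainder 0, stop. gcd = 22 (last nonzero row D).
So gcd(154, 440) = 22, with Bézout identity −1·440 + 3·154 = 22. Containment (⊇): the Bézout identity exhibits 22 as an element of (154, 440), giving (22) ⊆ (154, 440). Containment (⊆): since 22 | 154 and 22 | 440 (154 = 22·7, 440 = 22·20), every Z-linear combination of 154 and 440 is divisible by 22, so (154, 440) ⊆ (22). Therefore (154, 440) = (22), d = 22.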